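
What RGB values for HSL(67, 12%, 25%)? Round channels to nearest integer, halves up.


H=67°, S=0.12, L=0.25
C = (1-|2L-1|)×S = (1-|-0.50|)×0.12 = 0.06
H' = H/60 = 67/60 ≈ 1.1167; X = C×(1-|H' mod 2 - 1|) = 0.053
m = L - C/2 = 0.25 - 0.03 = 0.22
Sector ⌊H'⌋ = 1 → (R',G',B') = (0.053, 0.06, 0.0)
RGB = ((R'+m)×255, (G'+m)×255, (B'+m)×255) = (69.615, 71.4, 56.1)
Round half up → RGB(70, 71, 56)


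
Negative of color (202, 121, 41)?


Invert: (255-R, 255-G, 255-B)
R: 255-202 = 53
G: 255-121 = 134
B: 255-41 = 214
= RGB(53, 134, 214)


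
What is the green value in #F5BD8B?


Color: #F5BD8B
R = F5 = 245
G = BD = 189
B = 8B = 139
Green = 189


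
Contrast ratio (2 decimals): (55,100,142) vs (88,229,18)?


Linearize each sRGB channel c=v/255: c/12.92 if c ≤ 0.04045 else ((c+0.055)/1.055)^2.4
L = 0.2126×R_lin + 0.7152×G_lin + 0.0722×B_lin
Color 1 (55,100,142):
  R=55: 55/255≈0.2157 > 0.04045 → ((0.2157+0.055)/1.055)^2.4 ≈ 0.03820
  G=100: 100/255≈0.3922 > 0.04045 → ((0.3922+0.055)/1.055)^2.4 ≈ 0.12744
  B=142: 142/255≈0.5569 > 0.04045 → ((0.5569+0.055)/1.055)^2.4 ≈ 0.27050
  L1 = 0.2126×0.03820 + 0.7152×0.12744 + 0.0722×0.27050 ≈ 0.11880
Color 2 (88,229,18):
  R=88: 88/255≈0.3451 > 0.04045 → ((0.3451+0.055)/1.055)^2.4 ≈ 0.09759
  G=229: 229/255≈0.8980 > 0.04045 → ((0.8980+0.055)/1.055)^2.4 ≈ 0.78354
  B=18: 18/255≈0.0706 > 0.04045 → ((0.0706+0.055)/1.055)^2.4 ≈ 0.00605
  L2 = 0.2126×0.09759 + 0.7152×0.78354 + 0.0722×0.00605 ≈ 0.58157
Lighter = 0.58157, Darker = 0.11880
Ratio = (L_lighter + 0.05) / (L_darker + 0.05)
Ratio = (0.58157 + 0.05) / (0.11880 + 0.05) = 0.63157 / 0.16880 ≈ 3.7416
Ratio ≈ 3.74:1


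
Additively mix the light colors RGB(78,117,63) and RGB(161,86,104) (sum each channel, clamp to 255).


Additive: each channel = min(255, C₁+C₂)
R: 78+161 = 239 → 239
G: 117+86 = 203 → 203
B: 63+104 = 167 → 167
= RGB(239, 203, 167)


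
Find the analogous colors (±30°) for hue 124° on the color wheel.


Base hue: 124°
Left analog: (124 - 30) mod 360 = 94°
Right analog: (124 + 30) mod 360 = 154°
Analogous hues = 94° and 154°


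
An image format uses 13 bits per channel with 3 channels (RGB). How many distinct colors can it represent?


Total bits = 13 bits/channel × 3 channels = 39 bits
Distinct colors = 2^39
= 549,755,813,888 colors


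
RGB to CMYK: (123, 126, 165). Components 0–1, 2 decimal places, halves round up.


R'=123/255≈0.4824, G'=126/255≈0.4941, B'=165/255≈0.6471
K = 1 - max(R',G',B') = 1 - 165/255 = 90/255 = 0.35294… → 0.35
(1-R'-K)/(1-K) simplifies to (max-R)/max with max = 165:
C = (165-123)/165 = 42/165 = 0.25454… → 0.25
M = (165-126)/165 = 39/165 = 0.23636… → 0.24
Y = (165-165)/165 = 0/165 = 0 → 0.00
= CMYK(0.25, 0.24, 0.00, 0.35)


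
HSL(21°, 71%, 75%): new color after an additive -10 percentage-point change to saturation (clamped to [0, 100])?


Original S = 71%
Adjustment = -10 percentage points
New S = 71 + (-10) = 61
Clamp to [0, 100] → 61
= HSL(21°, 61%, 75%)


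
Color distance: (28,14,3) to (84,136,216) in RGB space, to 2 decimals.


d = √[(R₁-R₂)² + (G₁-G₂)² + (B₁-B₂)²]
d = √[(28-84)² + (14-136)² + (3-216)²]
d = √[3136 + 14884 + 45369]
d = √63389
d ≈ 251.77


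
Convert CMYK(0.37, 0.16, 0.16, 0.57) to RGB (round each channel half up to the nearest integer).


R = 255 × (1-C) × (1-K) = 255 × 0.63 × 0.43 = 69.0795 → 69
G = 255 × (1-M) × (1-K) = 255 × 0.84 × 0.43 = 92.106 → 92
B = 255 × (1-Y) × (1-K) = 255 × 0.84 × 0.43 = 92.106 → 92
= RGB(69, 92, 92)


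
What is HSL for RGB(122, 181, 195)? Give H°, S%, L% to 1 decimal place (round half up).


Normalize: R'=122/255≈0.4784, G'=181/255≈0.7098, B'=195/255≈0.7647
Max=195/255, Min=122/255, Δ=Max-Min=73/255
L = (Max+Min)/2 = (195+122)/510 = 317/510 = 0.62156… → L = 62.2%
L > 0.5 → S = Δ/(2-Max-Min) = 73/(510-195-122) = 73/193 = 0.37823… → S = 37.8%
(the 1/255 factors cancel in S and H, so raw channel differences can be used)
Max is B' → H = 60 × ((R-G)/Δ + 4) = 60 × ((122-181)/73 + 4)
  -59/73 + 4 = -0.8082… + 4 = 3.1917…
  H = 60 × 3.1917… = 191.506…° → H = 191.5°
= HSL(191.5°, 37.8%, 62.2%)


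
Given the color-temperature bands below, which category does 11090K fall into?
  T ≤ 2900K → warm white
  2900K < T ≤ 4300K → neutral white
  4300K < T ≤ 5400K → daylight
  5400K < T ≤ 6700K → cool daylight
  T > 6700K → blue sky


Temperature: 11090K
11090K > 6700K → blue sky
Classification: blue sky


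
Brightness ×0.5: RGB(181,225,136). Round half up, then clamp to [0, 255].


Multiply each channel by 0.5, round half up, clamp to [0, 255]
R: 181×0.5 = 90.5 → round → 91
G: 225×0.5 = 112.5 → round → 113
B: 136×0.5 = 68
= RGB(91, 113, 68)


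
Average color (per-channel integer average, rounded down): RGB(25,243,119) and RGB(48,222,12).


Midpoint: each channel = ⌊(C₁+C₂)/2⌋
R: ⌊(25+48)/2⌋ = 36
G: ⌊(243+222)/2⌋ = 232
B: ⌊(119+12)/2⌋ = 65
= RGB(36, 232, 65)


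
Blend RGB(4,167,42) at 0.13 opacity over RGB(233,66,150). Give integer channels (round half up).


C = α×F + (1-α)×B, with 1-α = 0.87
R: 0.13×4 + 0.87×233 = 0.52 + 202.71 = 203.23 → 203
G: 0.13×167 + 0.87×66 = 21.71 + 57.42 = 79.13 → 79
B: 0.13×42 + 0.87×150 = 5.46 + 130.50 = 135.96 → 136
= RGB(203, 79, 136)


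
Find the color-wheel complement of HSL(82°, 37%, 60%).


Complement = opposite side of color wheel = hue + 180°
H' = (82 + 180) mod 360 = 262°
S and L unchanged.
= HSL(262°, 37%, 60%)


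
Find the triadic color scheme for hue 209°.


Triadic: equally spaced at 120° intervals
H1 = 209°
H2 = (209 + 120) mod 360 = 329°
H3 = (209 + 240) mod 360 = 89°
Triadic = 209°, 329°, 89°


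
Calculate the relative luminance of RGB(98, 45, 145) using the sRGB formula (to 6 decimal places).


Linearize each channel (sRGB transfer function): c = v/255; c_lin = c/12.92 if c ≤ 0.04045, else ((c+0.055)/1.055)^2.4
  R: 98/255 ≈ 0.384314 > 0.04045 → ((0.384314+0.055)/1.055)^2.4 ≈ 0.122139
  G: 45/255 ≈ 0.176471 > 0.04045 → ((0.176471+0.055)/1.055)^2.4 ≈ 0.026241
  B: 145/255 ≈ 0.568627 > 0.04045 → ((0.568627+0.055)/1.055)^2.4 ≈ 0.283149
R_lin = 0.122139, G_lin = 0.026241, B_lin = 0.283149
L = 0.2126×R + 0.7152×G + 0.0722×B
L = 0.2126×0.122139 + 0.7152×0.026241 + 0.0722×0.283149
L ≈ 0.065178


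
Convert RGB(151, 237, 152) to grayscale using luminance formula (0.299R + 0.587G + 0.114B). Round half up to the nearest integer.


Gray = 0.299×R + 0.587×G + 0.114×B
Gray = 0.299×151 + 0.587×237 + 0.114×152
Gray = 45.149 + 139.119 + 17.328
Gray = 201.596 → round half up → 202
Gray = 202


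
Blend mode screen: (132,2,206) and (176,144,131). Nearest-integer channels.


Screen: C = 255 - (255-A)×(255-B)/255, rounded to nearest integer
R: 255 - (255-132)×(255-176)/255 = 255 - 9717/255 ≈ 255 - 38.106 = 216.894 → 217
G: 255 - (255-2)×(255-144)/255 = 255 - 28083/255 ≈ 255 - 110.129 = 144.871 → 145
B: 255 - (255-206)×(255-131)/255 = 255 - 6076/255 ≈ 255 - 23.827 = 231.173 → 231
= RGB(217, 145, 231)


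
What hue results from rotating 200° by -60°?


New hue = (H + rotation) mod 360
New hue = (200 -60) mod 360
= 140 mod 360
= 140°


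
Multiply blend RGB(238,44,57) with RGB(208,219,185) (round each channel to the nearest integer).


Multiply: C = A×B/255, rounded to nearest integer
R: 238×208/255 = 49504/255 ≈ 194.133 → 194
G: 44×219/255 = 9636/255 ≈ 37.788 → 38
B: 57×185/255 = 10545/255 ≈ 41.353 → 41
= RGB(194, 38, 41)


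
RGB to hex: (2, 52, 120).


R = 2 → 02 (hex)
G = 52 → 34 (hex)
B = 120 → 78 (hex)
Hex = #023478


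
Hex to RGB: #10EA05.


10 → 16 (R)
EA → 234 (G)
05 → 5 (B)
= RGB(16, 234, 5)


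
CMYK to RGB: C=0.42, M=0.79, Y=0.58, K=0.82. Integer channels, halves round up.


R = 255 × (1-C) × (1-K) = 255 × 0.58 × 0.18 = 26.622 → 27
G = 255 × (1-M) × (1-K) = 255 × 0.21 × 0.18 = 9.639 → 10
B = 255 × (1-Y) × (1-K) = 255 × 0.42 × 0.18 = 19.278 → 19
= RGB(27, 10, 19)


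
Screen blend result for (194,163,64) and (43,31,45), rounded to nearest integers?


Screen: C = 255 - (255-A)×(255-B)/255, rounded to nearest integer
R: 255 - (255-194)×(255-43)/255 = 255 - 12932/255 ≈ 255 - 50.714 = 204.286 → 204
G: 255 - (255-163)×(255-31)/255 = 255 - 20608/255 ≈ 255 - 80.816 = 174.184 → 174
B: 255 - (255-64)×(255-45)/255 = 255 - 40110/255 ≈ 255 - 157.294 = 97.706 → 98
= RGB(204, 174, 98)


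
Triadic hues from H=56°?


Triadic: equally spaced at 120° intervals
H1 = 56°
H2 = (56 + 120) mod 360 = 176°
H3 = (56 + 240) mod 360 = 296°
Triadic = 56°, 176°, 296°


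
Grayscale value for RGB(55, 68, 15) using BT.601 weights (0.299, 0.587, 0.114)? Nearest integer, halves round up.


Gray = 0.299×R + 0.587×G + 0.114×B
Gray = 0.299×55 + 0.587×68 + 0.114×15
Gray = 16.445 + 39.916 + 1.710
Gray = 58.071 → round half up → 58
Gray = 58


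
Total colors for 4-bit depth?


Colors = 2^bits = 2^4
= 16 colors


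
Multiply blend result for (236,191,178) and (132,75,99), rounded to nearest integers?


Multiply: C = A×B/255, rounded to nearest integer
R: 236×132/255 = 31152/255 ≈ 122.165 → 122
G: 191×75/255 = 14325/255 ≈ 56.176 → 56
B: 178×99/255 = 17622/255 ≈ 69.106 → 69
= RGB(122, 56, 69)


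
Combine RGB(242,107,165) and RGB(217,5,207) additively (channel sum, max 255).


Additive: each channel = min(255, C₁+C₂)
R: 242+217 = 459 → 255
G: 107+5 = 112 → 112
B: 165+207 = 372 → 255
= RGB(255, 112, 255)


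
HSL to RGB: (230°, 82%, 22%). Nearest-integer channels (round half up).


H=230°, S=0.82, L=0.22
C = (1-|2L-1|)×S = (1-|-0.56|)×0.82 = 0.3608
H' = H/60 = 230/60 ≈ 3.8333; X = C×(1-|H' mod 2 - 1|) ≈ 0.0601
m = L - C/2 = 0.22 - 0.1804 = 0.0396
Sector ⌊H'⌋ = 3 → (R',G',B') = (0.0, ≈0.0601, 0.3608)
RGB = ((R'+m)×255, (G'+m)×255, (B'+m)×255) = (10.098, 25.432, 102.102)
Round half up → RGB(10, 25, 102)


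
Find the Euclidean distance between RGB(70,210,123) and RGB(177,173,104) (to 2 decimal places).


d = √[(R₁-R₂)² + (G₁-G₂)² + (B₁-B₂)²]
d = √[(70-177)² + (210-173)² + (123-104)²]
d = √[11449 + 1369 + 361]
d = √13179
d ≈ 114.80


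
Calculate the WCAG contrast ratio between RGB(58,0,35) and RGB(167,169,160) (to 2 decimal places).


Linearize each sRGB channel c=v/255: c/12.92 if c ≤ 0.04045 else ((c+0.055)/1.055)^2.4
L = 0.2126×R_lin + 0.7152×G_lin + 0.0722×B_lin
Color 1 (58,0,35):
  R=58: 58/255≈0.2275 > 0.04045 → ((0.2275+0.055)/1.055)^2.4 ≈ 0.04231
  G=0: 0/255≈0.0000 ≤ 0.04045 → 0.0000/12.92 ≈ 0.00000
  B=35: 35/255≈0.1373 > 0.04045 → ((0.1373+0.055)/1.055)^2.4 ≈ 0.01681
  L1 = 0.2126×0.04231 + 0.7152×0.00000 + 0.0722×0.01681 ≈ 0.01021
Color 2 (167,169,160):
  R=167: 167/255≈0.6549 > 0.04045 → ((0.6549+0.055)/1.055)^2.4 ≈ 0.38643
  G=169: 169/255≈0.6627 > 0.04045 → ((0.6627+0.055)/1.055)^2.4 ≈ 0.39676
  B=160: 160/255≈0.6275 > 0.04045 → ((0.6275+0.055)/1.055)^2.4 ≈ 0.35153
  L2 = 0.2126×0.38643 + 0.7152×0.39676 + 0.0722×0.35153 ≈ 0.39129
Lighter = 0.39129, Darker = 0.01021
Ratio = (L_lighter + 0.05) / (L_darker + 0.05)
Ratio = (0.39129 + 0.05) / (0.01021 + 0.05) = 0.44129 / 0.06021 ≈ 7.3294
Ratio ≈ 7.33:1


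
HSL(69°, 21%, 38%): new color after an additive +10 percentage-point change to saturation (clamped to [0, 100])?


Original S = 21%
Adjustment = +10 percentage points
New S = 21 + (10) = 31
Clamp to [0, 100] → 31
= HSL(69°, 31%, 38%)


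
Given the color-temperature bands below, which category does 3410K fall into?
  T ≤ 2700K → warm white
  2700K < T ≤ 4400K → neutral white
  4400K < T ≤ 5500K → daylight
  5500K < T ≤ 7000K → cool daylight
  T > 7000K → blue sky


Temperature: 3410K
2700K < 3410K ≤ 4400K → neutral white
Classification: neutral white


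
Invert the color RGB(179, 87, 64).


Invert: (255-R, 255-G, 255-B)
R: 255-179 = 76
G: 255-87 = 168
B: 255-64 = 191
= RGB(76, 168, 191)


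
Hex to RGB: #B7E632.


B7 → 183 (R)
E6 → 230 (G)
32 → 50 (B)
= RGB(183, 230, 50)


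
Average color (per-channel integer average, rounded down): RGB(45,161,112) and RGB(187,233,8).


Midpoint: each channel = ⌊(C₁+C₂)/2⌋
R: ⌊(45+187)/2⌋ = 116
G: ⌊(161+233)/2⌋ = 197
B: ⌊(112+8)/2⌋ = 60
= RGB(116, 197, 60)


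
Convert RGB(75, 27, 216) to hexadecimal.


R = 75 → 4B (hex)
G = 27 → 1B (hex)
B = 216 → D8 (hex)
Hex = #4B1BD8


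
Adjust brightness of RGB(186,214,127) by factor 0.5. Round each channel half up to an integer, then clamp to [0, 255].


Multiply each channel by 0.5, round half up, clamp to [0, 255]
R: 186×0.5 = 93
G: 214×0.5 = 107
B: 127×0.5 = 63.5 → round → 64
= RGB(93, 107, 64)


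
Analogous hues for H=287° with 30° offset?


Base hue: 287°
Left analog: (287 - 30) mod 360 = 257°
Right analog: (287 + 30) mod 360 = 317°
Analogous hues = 257° and 317°


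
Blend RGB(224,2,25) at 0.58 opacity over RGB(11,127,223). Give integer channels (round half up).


C = α×F + (1-α)×B, with 1-α = 0.42
R: 0.58×224 + 0.42×11 = 129.92 + 4.62 = 134.54 → 135
G: 0.58×2 + 0.42×127 = 1.16 + 53.34 = 54.50 → 55
B: 0.58×25 + 0.42×223 = 14.50 + 93.66 = 108.16 → 108
= RGB(135, 55, 108)


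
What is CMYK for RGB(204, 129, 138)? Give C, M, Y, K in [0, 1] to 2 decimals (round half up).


R'=204/255≈0.8000, G'=129/255≈0.5059, B'=138/255≈0.5412
K = 1 - max(R',G',B') = 1 - 204/255 = 51/255 = 0.2 → 0.20
(1-R'-K)/(1-K) simplifies to (max-R)/max with max = 204:
C = (204-204)/204 = 0/204 = 0 → 0.00
M = (204-129)/204 = 75/204 = 0.36764… → 0.37
Y = (204-138)/204 = 66/204 = 0.32352… → 0.32
= CMYK(0.00, 0.37, 0.32, 0.20)


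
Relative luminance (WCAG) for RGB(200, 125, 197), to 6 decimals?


Linearize each channel (sRGB transfer function): c = v/255; c_lin = c/12.92 if c ≤ 0.04045, else ((c+0.055)/1.055)^2.4
  R: 200/255 ≈ 0.784314 > 0.04045 → ((0.784314+0.055)/1.055)^2.4 ≈ 0.577580
  G: 125/255 ≈ 0.490196 > 0.04045 → ((0.490196+0.055)/1.055)^2.4 ≈ 0.205079
  B: 197/255 ≈ 0.772549 > 0.04045 → ((0.772549+0.055)/1.055)^2.4 ≈ 0.558340
R_lin = 0.577580, G_lin = 0.205079, B_lin = 0.558340
L = 0.2126×R + 0.7152×G + 0.0722×B
L = 0.2126×0.577580 + 0.7152×0.205079 + 0.0722×0.558340
L ≈ 0.309778


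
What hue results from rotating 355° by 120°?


New hue = (H + rotation) mod 360
New hue = (355 + 120) mod 360
= 475 mod 360
= 115°


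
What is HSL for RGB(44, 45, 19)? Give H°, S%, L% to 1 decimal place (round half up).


Normalize: R'=44/255≈0.1725, G'=45/255≈0.1765, B'=19/255≈0.0745
Max=45/255, Min=19/255, Δ=Max-Min=26/255
L = (Max+Min)/2 = (45+19)/510 = 64/510 = 0.12549… → L = 12.5%
L ≤ 0.5 → S = Δ/(Max+Min) = 26/(45+19) = 26/64 = 0.40625 → S = 40.6%
(the 1/255 factors cancel in S and H, so raw channel differences can be used)
Max is G' → H = 60 × ((B-R)/Δ + 2) = 60 × ((19-44)/26 + 2)
  -25/26 + 2 = -0.9615… + 2 = 1.0384…
  H = 60 × 1.0384… = 62.307…° → H = 62.3°
= HSL(62.3°, 40.6%, 12.5%)


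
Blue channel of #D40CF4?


Color: #D40CF4
R = D4 = 212
G = 0C = 12
B = F4 = 244
Blue = 244


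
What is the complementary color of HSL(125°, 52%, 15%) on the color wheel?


Complement = opposite side of color wheel = hue + 180°
H' = (125 + 180) mod 360 = 305°
S and L unchanged.
= HSL(305°, 52%, 15%)


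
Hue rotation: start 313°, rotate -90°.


New hue = (H + rotation) mod 360
New hue = (313 -90) mod 360
= 223 mod 360
= 223°


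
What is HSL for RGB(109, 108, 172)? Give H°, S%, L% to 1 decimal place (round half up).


Normalize: R'=109/255≈0.4275, G'=108/255≈0.4235, B'=172/255≈0.6745
Max=172/255, Min=108/255, Δ=Max-Min=64/255
L = (Max+Min)/2 = (172+108)/510 = 280/510 = 0.54901… → L = 54.9%
L > 0.5 → S = Δ/(2-Max-Min) = 64/(510-172-108) = 64/230 = 0.27826… → S = 27.8%
(the 1/255 factors cancel in S and H, so raw channel differences can be used)
Max is B' → H = 60 × ((R-G)/Δ + 4) = 60 × ((109-108)/64 + 4)
  1/64 + 4 = 0.0156… + 4 = 4.0156…
  H = 60 × 4.0156… = 240.937…° → H = 240.9°
= HSL(240.9°, 27.8%, 54.9%)


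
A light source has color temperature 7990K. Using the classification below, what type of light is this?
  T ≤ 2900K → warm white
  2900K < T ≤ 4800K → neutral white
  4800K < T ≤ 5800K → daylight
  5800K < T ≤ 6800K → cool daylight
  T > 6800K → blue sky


Temperature: 7990K
7990K > 6800K → blue sky
Classification: blue sky


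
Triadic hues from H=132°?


Triadic: equally spaced at 120° intervals
H1 = 132°
H2 = (132 + 120) mod 360 = 252°
H3 = (132 + 240) mod 360 = 12°
Triadic = 132°, 252°, 12°


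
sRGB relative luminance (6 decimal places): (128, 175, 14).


Linearize each channel (sRGB transfer function): c = v/255; c_lin = c/12.92 if c ≤ 0.04045, else ((c+0.055)/1.055)^2.4
  R: 128/255 ≈ 0.501961 > 0.04045 → ((0.501961+0.055)/1.055)^2.4 ≈ 0.215861
  G: 175/255 ≈ 0.686275 > 0.04045 → ((0.686275+0.055)/1.055)^2.4 ≈ 0.428690
  B: 14/255 ≈ 0.054902 > 0.04045 → ((0.054902+0.055)/1.055)^2.4 ≈ 0.004391
R_lin = 0.215861, G_lin = 0.428690, B_lin = 0.004391
L = 0.2126×R + 0.7152×G + 0.0722×B
L = 0.2126×0.215861 + 0.7152×0.428690 + 0.0722×0.004391
L ≈ 0.352808


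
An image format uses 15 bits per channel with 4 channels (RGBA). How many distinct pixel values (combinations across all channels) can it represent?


Total bits = 15 bits/channel × 4 channels = 60 bits
Distinct pixel values = 2^60
= 1,152,921,504,606,846,976 pixel values


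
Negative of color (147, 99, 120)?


Invert: (255-R, 255-G, 255-B)
R: 255-147 = 108
G: 255-99 = 156
B: 255-120 = 135
= RGB(108, 156, 135)


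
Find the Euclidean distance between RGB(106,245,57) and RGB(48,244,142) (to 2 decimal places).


d = √[(R₁-R₂)² + (G₁-G₂)² + (B₁-B₂)²]
d = √[(106-48)² + (245-244)² + (57-142)²]
d = √[3364 + 1 + 7225]
d = √10590
d ≈ 102.91


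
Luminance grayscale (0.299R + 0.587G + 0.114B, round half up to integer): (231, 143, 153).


Gray = 0.299×R + 0.587×G + 0.114×B
Gray = 0.299×231 + 0.587×143 + 0.114×153
Gray = 69.069 + 83.941 + 17.442
Gray = 170.452 → round half up → 170
Gray = 170


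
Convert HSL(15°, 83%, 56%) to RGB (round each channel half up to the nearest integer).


H=15°, S=0.83, L=0.56
C = (1-|2L-1|)×S = (1-|0.12|)×0.83 = 0.7304
H' = H/60 = 15/60 ≈ 0.2500; X = C×(1-|H' mod 2 - 1|) = 0.1826
m = L - C/2 = 0.56 - 0.3652 = 0.1948
Sector ⌊H'⌋ = 0 → (R',G',B') = (0.7304, 0.1826, 0.0)
RGB = ((R'+m)×255, (G'+m)×255, (B'+m)×255) = (235.926, 96.237, 49.674)
Round half up → RGB(236, 96, 50)


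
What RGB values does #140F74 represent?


14 → 20 (R)
0F → 15 (G)
74 → 116 (B)
= RGB(20, 15, 116)


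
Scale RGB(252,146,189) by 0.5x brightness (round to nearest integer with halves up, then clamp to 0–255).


Multiply each channel by 0.5, round half up, clamp to [0, 255]
R: 252×0.5 = 126
G: 146×0.5 = 73
B: 189×0.5 = 94.5 → round → 95
= RGB(126, 73, 95)


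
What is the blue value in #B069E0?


Color: #B069E0
R = B0 = 176
G = 69 = 105
B = E0 = 224
Blue = 224


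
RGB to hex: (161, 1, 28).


R = 161 → A1 (hex)
G = 1 → 01 (hex)
B = 28 → 1C (hex)
Hex = #A1011C


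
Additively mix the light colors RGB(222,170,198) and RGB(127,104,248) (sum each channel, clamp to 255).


Additive: each channel = min(255, C₁+C₂)
R: 222+127 = 349 → 255
G: 170+104 = 274 → 255
B: 198+248 = 446 → 255
= RGB(255, 255, 255)


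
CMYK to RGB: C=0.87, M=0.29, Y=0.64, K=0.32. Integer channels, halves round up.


R = 255 × (1-C) × (1-K) = 255 × 0.13 × 0.68 = 22.542 → 23
G = 255 × (1-M) × (1-K) = 255 × 0.71 × 0.68 = 123.114 → 123
B = 255 × (1-Y) × (1-K) = 255 × 0.36 × 0.68 = 62.424 → 62
= RGB(23, 123, 62)


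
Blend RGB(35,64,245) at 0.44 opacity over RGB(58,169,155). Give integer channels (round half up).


C = α×F + (1-α)×B, with 1-α = 0.56
R: 0.44×35 + 0.56×58 = 15.40 + 32.48 = 47.88 → 48
G: 0.44×64 + 0.56×169 = 28.16 + 94.64 = 122.80 → 123
B: 0.44×245 + 0.56×155 = 107.80 + 86.80 = 194.60 → 195
= RGB(48, 123, 195)


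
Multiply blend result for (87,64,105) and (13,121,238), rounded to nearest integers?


Multiply: C = A×B/255, rounded to nearest integer
R: 87×13/255 = 1131/255 ≈ 4.435 → 4
G: 64×121/255 = 7744/255 ≈ 30.369 → 30
B: 105×238/255 = 24990/255 ≈ 98.000 → 98
= RGB(4, 30, 98)


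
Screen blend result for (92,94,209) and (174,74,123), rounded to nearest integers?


Screen: C = 255 - (255-A)×(255-B)/255, rounded to nearest integer
R: 255 - (255-92)×(255-174)/255 = 255 - 13203/255 ≈ 255 - 51.776 = 203.224 → 203
G: 255 - (255-94)×(255-74)/255 = 255 - 29141/255 ≈ 255 - 114.278 = 140.722 → 141
B: 255 - (255-209)×(255-123)/255 = 255 - 6072/255 ≈ 255 - 23.812 = 231.188 → 231
= RGB(203, 141, 231)


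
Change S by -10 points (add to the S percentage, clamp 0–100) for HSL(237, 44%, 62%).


Original S = 44%
Adjustment = -10 percentage points
New S = 44 + (-10) = 34
Clamp to [0, 100] → 34
= HSL(237°, 34%, 62%)


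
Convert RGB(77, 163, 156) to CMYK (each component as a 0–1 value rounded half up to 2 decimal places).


R'=77/255≈0.3020, G'=163/255≈0.6392, B'=156/255≈0.6118
K = 1 - max(R',G',B') = 1 - 163/255 = 92/255 = 0.36078… → 0.36
(1-R'-K)/(1-K) simplifies to (max-R)/max with max = 163:
C = (163-77)/163 = 86/163 = 0.52760… → 0.53
M = (163-163)/163 = 0/163 = 0 → 0.00
Y = (163-156)/163 = 7/163 = 0.04294… → 0.04
= CMYK(0.53, 0.00, 0.04, 0.36)


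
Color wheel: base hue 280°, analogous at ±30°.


Base hue: 280°
Left analog: (280 - 30) mod 360 = 250°
Right analog: (280 + 30) mod 360 = 310°
Analogous hues = 250° and 310°


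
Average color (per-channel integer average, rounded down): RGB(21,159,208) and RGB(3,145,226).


Midpoint: each channel = ⌊(C₁+C₂)/2⌋
R: ⌊(21+3)/2⌋ = 12
G: ⌊(159+145)/2⌋ = 152
B: ⌊(208+226)/2⌋ = 217
= RGB(12, 152, 217)


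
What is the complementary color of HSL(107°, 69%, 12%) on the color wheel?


Complement = opposite side of color wheel = hue + 180°
H' = (107 + 180) mod 360 = 287°
S and L unchanged.
= HSL(287°, 69%, 12%)


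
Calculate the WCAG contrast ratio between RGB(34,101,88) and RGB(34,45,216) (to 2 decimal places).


Linearize each sRGB channel c=v/255: c/12.92 if c ≤ 0.04045 else ((c+0.055)/1.055)^2.4
L = 0.2126×R_lin + 0.7152×G_lin + 0.0722×B_lin
Color 1 (34,101,88):
  R=34: 34/255≈0.1333 > 0.04045 → ((0.1333+0.055)/1.055)^2.4 ≈ 0.01600
  G=101: 101/255≈0.3961 > 0.04045 → ((0.3961+0.055)/1.055)^2.4 ≈ 0.13014
  B=88: 88/255≈0.3451 > 0.04045 → ((0.3451+0.055)/1.055)^2.4 ≈ 0.09759
  L1 = 0.2126×0.01600 + 0.7152×0.13014 + 0.0722×0.09759 ≈ 0.10352
Color 2 (34,45,216):
  R=34: 34/255≈0.1333 > 0.04045 → ((0.1333+0.055)/1.055)^2.4 ≈ 0.01600
  G=45: 45/255≈0.1765 > 0.04045 → ((0.1765+0.055)/1.055)^2.4 ≈ 0.02624
  B=216: 216/255≈0.8471 > 0.04045 → ((0.8471+0.055)/1.055)^2.4 ≈ 0.68669
  L2 = 0.2126×0.01600 + 0.7152×0.02624 + 0.0722×0.68669 ≈ 0.07175
Lighter = 0.10352, Darker = 0.07175
Ratio = (L_lighter + 0.05) / (L_darker + 0.05)
Ratio = (0.10352 + 0.05) / (0.07175 + 0.05) = 0.15352 / 0.12175 ≈ 1.2610
Ratio ≈ 1.26:1


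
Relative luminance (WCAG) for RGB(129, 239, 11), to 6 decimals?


Linearize each channel (sRGB transfer function): c = v/255; c_lin = c/12.92 if c ≤ 0.04045, else ((c+0.055)/1.055)^2.4
  R: 129/255 ≈ 0.505882 > 0.04045 → ((0.505882+0.055)/1.055)^2.4 ≈ 0.219526
  G: 239/255 ≈ 0.937255 > 0.04045 → ((0.937255+0.055)/1.055)^2.4 ≈ 0.863157
  B: 11/255 ≈ 0.043137 > 0.04045 → ((0.043137+0.055)/1.055)^2.4 ≈ 0.003347
R_lin = 0.219526, G_lin = 0.863157, B_lin = 0.003347
L = 0.2126×R + 0.7152×G + 0.0722×B
L = 0.2126×0.219526 + 0.7152×0.863157 + 0.0722×0.003347
L ≈ 0.664243


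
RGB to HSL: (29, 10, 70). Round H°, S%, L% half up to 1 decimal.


Normalize: R'=29/255≈0.1137, G'=10/255≈0.0392, B'=70/255≈0.2745
Max=70/255, Min=10/255, Δ=Max-Min=60/255
L = (Max+Min)/2 = (70+10)/510 = 80/510 = 0.15686… → L = 15.7%
L ≤ 0.5 → S = Δ/(Max+Min) = 60/(70+10) = 60/80 = 0.75 → S = 75.0%
(the 1/255 factors cancel in S and H, so raw channel differences can be used)
Max is B' → H = 60 × ((R-G)/Δ + 4) = 60 × ((29-10)/60 + 4)
  19/60 + 4 = 0.3166… + 4 = 4.3166…
  H = 60 × 4.3166… = 259° → H = 259.0°
= HSL(259.0°, 75.0%, 15.7%)


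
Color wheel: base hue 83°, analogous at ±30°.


Base hue: 83°
Left analog: (83 - 30) mod 360 = 53°
Right analog: (83 + 30) mod 360 = 113°
Analogous hues = 53° and 113°


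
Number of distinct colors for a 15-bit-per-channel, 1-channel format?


Total bits = 15 bits/channel × 1 channels = 15 bits
Distinct colors = 2^15
= 32,768 colors


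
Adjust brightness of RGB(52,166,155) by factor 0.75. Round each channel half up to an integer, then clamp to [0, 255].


Multiply each channel by 0.75, round half up, clamp to [0, 255]
R: 52×0.75 = 39
G: 166×0.75 = 124.5 → round → 125
B: 155×0.75 = 116.25 → round → 116
= RGB(39, 125, 116)


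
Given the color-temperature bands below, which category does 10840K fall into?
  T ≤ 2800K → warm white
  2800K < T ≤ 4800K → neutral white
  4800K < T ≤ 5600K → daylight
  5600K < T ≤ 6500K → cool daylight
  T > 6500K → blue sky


Temperature: 10840K
10840K > 6500K → blue sky
Classification: blue sky


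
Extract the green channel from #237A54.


Color: #237A54
R = 23 = 35
G = 7A = 122
B = 54 = 84
Green = 122


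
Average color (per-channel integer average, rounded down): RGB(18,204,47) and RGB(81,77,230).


Midpoint: each channel = ⌊(C₁+C₂)/2⌋
R: ⌊(18+81)/2⌋ = 49
G: ⌊(204+77)/2⌋ = 140
B: ⌊(47+230)/2⌋ = 138
= RGB(49, 140, 138)


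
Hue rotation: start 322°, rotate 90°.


New hue = (H + rotation) mod 360
New hue = (322 + 90) mod 360
= 412 mod 360
= 52°


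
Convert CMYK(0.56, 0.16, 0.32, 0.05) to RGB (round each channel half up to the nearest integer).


R = 255 × (1-C) × (1-K) = 255 × 0.44 × 0.95 = 106.59 → 107
G = 255 × (1-M) × (1-K) = 255 × 0.84 × 0.95 = 203.49 → 203
B = 255 × (1-Y) × (1-K) = 255 × 0.68 × 0.95 = 164.73 → 165
= RGB(107, 203, 165)


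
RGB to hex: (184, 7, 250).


R = 184 → B8 (hex)
G = 7 → 07 (hex)
B = 250 → FA (hex)
Hex = #B807FA


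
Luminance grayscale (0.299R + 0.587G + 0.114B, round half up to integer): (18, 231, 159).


Gray = 0.299×R + 0.587×G + 0.114×B
Gray = 0.299×18 + 0.587×231 + 0.114×159
Gray = 5.382 + 135.597 + 18.126
Gray = 159.105 → round half up → 159
Gray = 159


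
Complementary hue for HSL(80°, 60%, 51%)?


Complement = opposite side of color wheel = hue + 180°
H' = (80 + 180) mod 360 = 260°
S and L unchanged.
= HSL(260°, 60%, 51%)


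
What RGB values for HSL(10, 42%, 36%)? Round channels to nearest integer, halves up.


H=10°, S=0.42, L=0.36
C = (1-|2L-1|)×S = (1-|-0.28|)×0.42 = 0.3024
H' = H/60 = 10/60 ≈ 0.1667; X = C×(1-|H' mod 2 - 1|) = 0.0504
m = L - C/2 = 0.36 - 0.1512 = 0.2088
Sector ⌊H'⌋ = 0 → (R',G',B') = (0.3024, 0.0504, 0.0)
RGB = ((R'+m)×255, (G'+m)×255, (B'+m)×255) = (130.356, 66.096, 53.244)
Round half up → RGB(130, 66, 53)


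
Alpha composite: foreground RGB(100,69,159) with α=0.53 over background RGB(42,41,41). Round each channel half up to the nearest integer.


C = α×F + (1-α)×B, with 1-α = 0.47
R: 0.53×100 + 0.47×42 = 53.00 + 19.74 = 72.74 → 73
G: 0.53×69 + 0.47×41 = 36.57 + 19.27 = 55.84 → 56
B: 0.53×159 + 0.47×41 = 84.27 + 19.27 = 103.54 → 104
= RGB(73, 56, 104)


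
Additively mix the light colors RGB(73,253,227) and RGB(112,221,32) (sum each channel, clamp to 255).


Additive: each channel = min(255, C₁+C₂)
R: 73+112 = 185 → 185
G: 253+221 = 474 → 255
B: 227+32 = 259 → 255
= RGB(185, 255, 255)


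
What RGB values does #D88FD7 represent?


D8 → 216 (R)
8F → 143 (G)
D7 → 215 (B)
= RGB(216, 143, 215)


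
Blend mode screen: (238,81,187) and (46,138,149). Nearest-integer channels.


Screen: C = 255 - (255-A)×(255-B)/255, rounded to nearest integer
R: 255 - (255-238)×(255-46)/255 = 255 - 3553/255 ≈ 255 - 13.933 = 241.067 → 241
G: 255 - (255-81)×(255-138)/255 = 255 - 20358/255 ≈ 255 - 79.835 = 175.165 → 175
B: 255 - (255-187)×(255-149)/255 = 255 - 7208/255 ≈ 255 - 28.267 = 226.733 → 227
= RGB(241, 175, 227)


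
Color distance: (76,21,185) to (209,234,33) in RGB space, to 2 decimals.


d = √[(R₁-R₂)² + (G₁-G₂)² + (B₁-B₂)²]
d = √[(76-209)² + (21-234)² + (185-33)²]
d = √[17689 + 45369 + 23104]
d = √86162
d ≈ 293.53


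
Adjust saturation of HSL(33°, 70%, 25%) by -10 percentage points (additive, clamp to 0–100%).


Original S = 70%
Adjustment = -10 percentage points
New S = 70 + (-10) = 60
Clamp to [0, 100] → 60
= HSL(33°, 60%, 25%)


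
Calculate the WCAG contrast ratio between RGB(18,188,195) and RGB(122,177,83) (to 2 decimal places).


Linearize each sRGB channel c=v/255: c/12.92 if c ≤ 0.04045 else ((c+0.055)/1.055)^2.4
L = 0.2126×R_lin + 0.7152×G_lin + 0.0722×B_lin
Color 1 (18,188,195):
  R=18: 18/255≈0.0706 > 0.04045 → ((0.0706+0.055)/1.055)^2.4 ≈ 0.00605
  G=188: 188/255≈0.7373 > 0.04045 → ((0.7373+0.055)/1.055)^2.4 ≈ 0.50289
  B=195: 195/255≈0.7647 > 0.04045 → ((0.7647+0.055)/1.055)^2.4 ≈ 0.54572
  L1 = 0.2126×0.00605 + 0.7152×0.50289 + 0.0722×0.54572 ≈ 0.40035
Color 2 (122,177,83):
  R=122: 122/255≈0.4784 > 0.04045 → ((0.4784+0.055)/1.055)^2.4 ≈ 0.19462
  G=177: 177/255≈0.6941 > 0.04045 → ((0.6941+0.055)/1.055)^2.4 ≈ 0.43966
  B=83: 83/255≈0.3255 > 0.04045 → ((0.3255+0.055)/1.055)^2.4 ≈ 0.08650
  L2 = 0.2126×0.19462 + 0.7152×0.43966 + 0.0722×0.08650 ≈ 0.36206
Lighter = 0.40035, Darker = 0.36206
Ratio = (L_lighter + 0.05) / (L_darker + 0.05)
Ratio = (0.40035 + 0.05) / (0.36206 + 0.05) = 0.45035 / 0.41206 ≈ 1.0929
Ratio ≈ 1.09:1


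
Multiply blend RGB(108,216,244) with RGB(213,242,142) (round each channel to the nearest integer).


Multiply: C = A×B/255, rounded to nearest integer
R: 108×213/255 = 23004/255 ≈ 90.212 → 90
G: 216×242/255 = 52272/255 ≈ 204.988 → 205
B: 244×142/255 = 34648/255 ≈ 135.875 → 136
= RGB(90, 205, 136)


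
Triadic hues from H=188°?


Triadic: equally spaced at 120° intervals
H1 = 188°
H2 = (188 + 120) mod 360 = 308°
H3 = (188 + 240) mod 360 = 68°
Triadic = 188°, 308°, 68°


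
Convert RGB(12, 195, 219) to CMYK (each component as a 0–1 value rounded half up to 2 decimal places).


R'=12/255≈0.0471, G'=195/255≈0.7647, B'=219/255≈0.8588
K = 1 - max(R',G',B') = 1 - 219/255 = 36/255 = 0.14117… → 0.14
(1-R'-K)/(1-K) simplifies to (max-R)/max with max = 219:
C = (219-12)/219 = 207/219 = 0.94520… → 0.95
M = (219-195)/219 = 24/219 = 0.10958… → 0.11
Y = (219-219)/219 = 0/219 = 0 → 0.00
= CMYK(0.95, 0.11, 0.00, 0.14)


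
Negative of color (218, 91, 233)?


Invert: (255-R, 255-G, 255-B)
R: 255-218 = 37
G: 255-91 = 164
B: 255-233 = 22
= RGB(37, 164, 22)


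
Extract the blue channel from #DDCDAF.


Color: #DDCDAF
R = DD = 221
G = CD = 205
B = AF = 175
Blue = 175


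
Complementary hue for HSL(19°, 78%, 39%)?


Complement = opposite side of color wheel = hue + 180°
H' = (19 + 180) mod 360 = 199°
S and L unchanged.
= HSL(199°, 78%, 39%)


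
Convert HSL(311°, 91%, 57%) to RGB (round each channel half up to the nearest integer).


H=311°, S=0.91, L=0.57
C = (1-|2L-1|)×S = (1-|0.14|)×0.91 = 0.7826
H' = H/60 = 311/60 ≈ 5.1833; X = C×(1-|H' mod 2 - 1|) ≈ 0.6391
m = L - C/2 = 0.57 - 0.3913 = 0.1787
Sector ⌊H'⌋ = 5 → (R',G',B') = (0.7826, 0.0, ≈0.6391)
RGB = ((R'+m)×255, (G'+m)×255, (B'+m)×255) = (245.1315, 45.5685, 208.54495)
Round half up → RGB(245, 46, 209)


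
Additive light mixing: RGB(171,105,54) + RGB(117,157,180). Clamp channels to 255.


Additive: each channel = min(255, C₁+C₂)
R: 171+117 = 288 → 255
G: 105+157 = 262 → 255
B: 54+180 = 234 → 234
= RGB(255, 255, 234)


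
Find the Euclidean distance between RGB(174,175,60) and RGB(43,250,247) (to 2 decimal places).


d = √[(R₁-R₂)² + (G₁-G₂)² + (B₁-B₂)²]
d = √[(174-43)² + (175-250)² + (60-247)²]
d = √[17161 + 5625 + 34969]
d = √57755
d ≈ 240.32


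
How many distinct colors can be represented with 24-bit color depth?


Colors = 2^bits = 2^24
= 16,777,216 colors


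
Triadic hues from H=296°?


Triadic: equally spaced at 120° intervals
H1 = 296°
H2 = (296 + 120) mod 360 = 56°
H3 = (296 + 240) mod 360 = 176°
Triadic = 296°, 56°, 176°


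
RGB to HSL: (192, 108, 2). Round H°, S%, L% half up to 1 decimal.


Normalize: R'=192/255≈0.7529, G'=108/255≈0.4235, B'=2/255≈0.0078
Max=192/255, Min=2/255, Δ=Max-Min=190/255
L = (Max+Min)/2 = (192+2)/510 = 194/510 = 0.38039… → L = 38.0%
L ≤ 0.5 → S = Δ/(Max+Min) = 190/(192+2) = 190/194 = 0.97938… → S = 97.9%
(the 1/255 factors cancel in S and H, so raw channel differences can be used)
Max is R' → H = 60 × (((G-B)/Δ) mod 6) = 60 × (((108-2)/190) mod 6)
  106/190 = 0.5578…
  H = 60 × 0.5578… = 33.473…° → H = 33.5°
= HSL(33.5°, 97.9%, 38.0%)


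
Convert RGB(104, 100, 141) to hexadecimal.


R = 104 → 68 (hex)
G = 100 → 64 (hex)
B = 141 → 8D (hex)
Hex = #68648D


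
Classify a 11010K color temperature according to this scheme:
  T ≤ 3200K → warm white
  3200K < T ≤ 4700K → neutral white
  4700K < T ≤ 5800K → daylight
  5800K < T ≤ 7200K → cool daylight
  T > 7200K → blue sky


Temperature: 11010K
11010K > 7200K → blue sky
Classification: blue sky


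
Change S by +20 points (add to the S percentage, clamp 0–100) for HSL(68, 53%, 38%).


Original S = 53%
Adjustment = +20 percentage points
New S = 53 + (20) = 73
Clamp to [0, 100] → 73
= HSL(68°, 73%, 38%)


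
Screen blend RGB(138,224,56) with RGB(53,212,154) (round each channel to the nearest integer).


Screen: C = 255 - (255-A)×(255-B)/255, rounded to nearest integer
R: 255 - (255-138)×(255-53)/255 = 255 - 23634/255 ≈ 255 - 92.682 = 162.318 → 162
G: 255 - (255-224)×(255-212)/255 = 255 - 1333/255 ≈ 255 - 5.227 = 249.773 → 250
B: 255 - (255-56)×(255-154)/255 = 255 - 20099/255 ≈ 255 - 78.820 = 176.180 → 176
= RGB(162, 250, 176)


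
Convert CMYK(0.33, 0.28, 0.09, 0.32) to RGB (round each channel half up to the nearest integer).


R = 255 × (1-C) × (1-K) = 255 × 0.67 × 0.68 = 116.178 → 116
G = 255 × (1-M) × (1-K) = 255 × 0.72 × 0.68 = 124.848 → 125
B = 255 × (1-Y) × (1-K) = 255 × 0.91 × 0.68 = 157.794 → 158
= RGB(116, 125, 158)


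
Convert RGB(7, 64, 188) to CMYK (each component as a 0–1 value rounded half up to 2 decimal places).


R'=7/255≈0.0275, G'=64/255≈0.2510, B'=188/255≈0.7373
K = 1 - max(R',G',B') = 1 - 188/255 = 67/255 = 0.26274… → 0.26
(1-R'-K)/(1-K) simplifies to (max-R)/max with max = 188:
C = (188-7)/188 = 181/188 = 0.96276… → 0.96
M = (188-64)/188 = 124/188 = 0.65957… → 0.66
Y = (188-188)/188 = 0/188 = 0 → 0.00
= CMYK(0.96, 0.66, 0.00, 0.26)


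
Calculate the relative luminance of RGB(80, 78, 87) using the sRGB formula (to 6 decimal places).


Linearize each channel (sRGB transfer function): c = v/255; c_lin = c/12.92 if c ≤ 0.04045, else ((c+0.055)/1.055)^2.4
  R: 80/255 ≈ 0.313725 > 0.04045 → ((0.313725+0.055)/1.055)^2.4 ≈ 0.080220
  G: 78/255 ≈ 0.305882 > 0.04045 → ((0.305882+0.055)/1.055)^2.4 ≈ 0.076185
  B: 87/255 ≈ 0.341176 > 0.04045 → ((0.341176+0.055)/1.055)^2.4 ≈ 0.095307
R_lin = 0.080220, G_lin = 0.076185, B_lin = 0.095307
L = 0.2126×R + 0.7152×G + 0.0722×B
L = 0.2126×0.080220 + 0.7152×0.076185 + 0.0722×0.095307
L ≈ 0.078424


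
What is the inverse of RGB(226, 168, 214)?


Invert: (255-R, 255-G, 255-B)
R: 255-226 = 29
G: 255-168 = 87
B: 255-214 = 41
= RGB(29, 87, 41)


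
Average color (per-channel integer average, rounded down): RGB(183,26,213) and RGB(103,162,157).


Midpoint: each channel = ⌊(C₁+C₂)/2⌋
R: ⌊(183+103)/2⌋ = 143
G: ⌊(26+162)/2⌋ = 94
B: ⌊(213+157)/2⌋ = 185
= RGB(143, 94, 185)


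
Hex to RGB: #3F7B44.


3F → 63 (R)
7B → 123 (G)
44 → 68 (B)
= RGB(63, 123, 68)


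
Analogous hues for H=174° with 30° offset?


Base hue: 174°
Left analog: (174 - 30) mod 360 = 144°
Right analog: (174 + 30) mod 360 = 204°
Analogous hues = 144° and 204°


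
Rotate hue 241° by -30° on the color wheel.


New hue = (H + rotation) mod 360
New hue = (241 -30) mod 360
= 211 mod 360
= 211°


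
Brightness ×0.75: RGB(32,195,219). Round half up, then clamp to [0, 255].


Multiply each channel by 0.75, round half up, clamp to [0, 255]
R: 32×0.75 = 24
G: 195×0.75 = 146.25 → round → 146
B: 219×0.75 = 164.25 → round → 164
= RGB(24, 146, 164)


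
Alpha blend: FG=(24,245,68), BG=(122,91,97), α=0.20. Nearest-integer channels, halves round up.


C = α×F + (1-α)×B, with 1-α = 0.80
R: 0.20×24 + 0.80×122 = 4.80 + 97.60 = 102.40 → 102
G: 0.20×245 + 0.80×91 = 49.00 + 72.80 = 121.80 → 122
B: 0.20×68 + 0.80×97 = 13.60 + 77.60 = 91.20 → 91
= RGB(102, 122, 91)


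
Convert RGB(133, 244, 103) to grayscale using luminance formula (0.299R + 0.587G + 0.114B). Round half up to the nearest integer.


Gray = 0.299×R + 0.587×G + 0.114×B
Gray = 0.299×133 + 0.587×244 + 0.114×103
Gray = 39.767 + 143.228 + 11.742
Gray = 194.737 → round half up → 195
Gray = 195


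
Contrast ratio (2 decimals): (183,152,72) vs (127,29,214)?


Linearize each sRGB channel c=v/255: c/12.92 if c ≤ 0.04045 else ((c+0.055)/1.055)^2.4
L = 0.2126×R_lin + 0.7152×G_lin + 0.0722×B_lin
Color 1 (183,152,72):
  R=183: 183/255≈0.7176 > 0.04045 → ((0.7176+0.055)/1.055)^2.4 ≈ 0.47353
  G=152: 152/255≈0.5961 > 0.04045 → ((0.5961+0.055)/1.055)^2.4 ≈ 0.31399
  B=72: 72/255≈0.2824 > 0.04045 → ((0.2824+0.055)/1.055)^2.4 ≈ 0.06480
  L1 = 0.2126×0.47353 + 0.7152×0.31399 + 0.0722×0.06480 ≈ 0.32992
Color 2 (127,29,214):
  R=127: 127/255≈0.4980 > 0.04045 → ((0.4980+0.055)/1.055)^2.4 ≈ 0.21223
  G=29: 29/255≈0.1137 > 0.04045 → ((0.1137+0.055)/1.055)^2.4 ≈ 0.01229
  B=214: 214/255≈0.8392 > 0.04045 → ((0.8392+0.055)/1.055)^2.4 ≈ 0.67244
  L2 = 0.2126×0.21223 + 0.7152×0.01229 + 0.0722×0.67244 ≈ 0.10246
Lighter = 0.32992, Darker = 0.10246
Ratio = (L_lighter + 0.05) / (L_darker + 0.05)
Ratio = (0.32992 + 0.05) / (0.10246 + 0.05) = 0.37992 / 0.15246 ≈ 2.4919
Ratio ≈ 2.49:1


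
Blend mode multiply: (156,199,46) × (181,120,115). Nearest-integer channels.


Multiply: C = A×B/255, rounded to nearest integer
R: 156×181/255 = 28236/255 ≈ 110.729 → 111
G: 199×120/255 = 23880/255 ≈ 93.647 → 94
B: 46×115/255 = 5290/255 ≈ 20.745 → 21
= RGB(111, 94, 21)


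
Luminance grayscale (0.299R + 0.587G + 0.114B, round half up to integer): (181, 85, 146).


Gray = 0.299×R + 0.587×G + 0.114×B
Gray = 0.299×181 + 0.587×85 + 0.114×146
Gray = 54.119 + 49.895 + 16.644
Gray = 120.658 → round half up → 121
Gray = 121


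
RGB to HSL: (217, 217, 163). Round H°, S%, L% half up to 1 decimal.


Normalize: R'=217/255≈0.8510, G'=217/255≈0.8510, B'=163/255≈0.6392
Max=217/255, Min=163/255, Δ=Max-Min=54/255
L = (Max+Min)/2 = (217+163)/510 = 380/510 = 0.74509… → L = 74.5%
L > 0.5 → S = Δ/(2-Max-Min) = 54/(510-217-163) = 54/130 = 0.41538… → S = 41.5%
(the 1/255 factors cancel in S and H, so raw channel differences can be used)
Max is R' → H = 60 × (((G-B)/Δ) mod 6) = 60 × (((217-163)/54) mod 6)
  54/54 = 1
  H = 60 × 1 = 60° → H = 60.0°
= HSL(60.0°, 41.5%, 74.5%)
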